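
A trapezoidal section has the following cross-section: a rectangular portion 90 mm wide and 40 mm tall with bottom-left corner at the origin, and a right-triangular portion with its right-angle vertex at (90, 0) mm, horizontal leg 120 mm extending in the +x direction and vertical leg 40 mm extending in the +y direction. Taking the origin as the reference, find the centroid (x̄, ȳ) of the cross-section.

x̄ = 79.00 mm, ȳ = 17.33 mm

Part | A | x̄ᵢ | ȳᵢ | A·x̄ᵢ | A·ȳᵢ
rectangular portion | 3600.00 | 45.00 | 20.00 | 162000.00 | 72000.00
triangular portion | 2400.00 | 130.00 | 13.33 | 312000.00 | 32000.00
Σ | 6000.00 |  |  | 474000.00 | 104000.00
x̄ = 474000.00 / 6000.00 = 79.00 mm
ȳ = 104000.00 / 6000.00 = 17.33 mm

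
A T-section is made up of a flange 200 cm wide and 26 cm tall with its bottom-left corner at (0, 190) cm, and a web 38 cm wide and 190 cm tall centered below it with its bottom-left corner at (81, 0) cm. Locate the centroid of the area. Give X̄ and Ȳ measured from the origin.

X̄ = 100.00 cm, Ȳ = 140.22 cm

web: A = 38 × 190 = 7220.00, centroid at (100.00, 95.00).
flange: A = 200 × 26 = 5200.00, centroid at (100.00, 203.00).
ΣA = 12420.00 cm², ΣAX̄ = 1242000.00 cm³, ΣAȲ = 1741500.00 cm³.
X̄ = 1242000.00/12420.00 = 100.00 cm; Ȳ = 1741500.00/12420.00 = 140.22 cm.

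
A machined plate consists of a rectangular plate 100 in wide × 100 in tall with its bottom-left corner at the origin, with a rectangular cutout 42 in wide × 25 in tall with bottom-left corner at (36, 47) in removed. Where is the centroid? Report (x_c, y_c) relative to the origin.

plate: A = 100 × 100 = 10000.00, centroid at (50.00, 50.00).
hole: A = −(42 × 25) = -1050.00, centroid at (57.00, 59.50).
ΣA = 8950.00 in², ΣAx_c = 440150.00 in³, ΣAy_c = 437525.00 in³.
x_c = 440150.00/8950.00 = 49.18 in; y_c = 437525.00/8950.00 = 48.89 in.

x_c = 49.18 in, y_c = 48.89 in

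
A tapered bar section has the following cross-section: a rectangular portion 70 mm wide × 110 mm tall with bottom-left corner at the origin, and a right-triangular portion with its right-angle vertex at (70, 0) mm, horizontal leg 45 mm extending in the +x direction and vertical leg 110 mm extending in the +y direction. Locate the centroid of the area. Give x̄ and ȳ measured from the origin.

rectangular portion: A = 70 × 110 = 7700.00, centroid at (35.00, 55.00).
triangular portion: A = ½·45·110 = 2475.00, centroid at (85.00, 36.67).
ΣA = 10175.00 mm², ΣAx̄ = 479875.00 mm³, ΣAȳ = 514250.00 mm³.
x̄ = 479875.00/10175.00 = 47.16 mm; ȳ = 514250.00/10175.00 = 50.54 mm.

x̄ = 47.16 mm, ȳ = 50.54 mm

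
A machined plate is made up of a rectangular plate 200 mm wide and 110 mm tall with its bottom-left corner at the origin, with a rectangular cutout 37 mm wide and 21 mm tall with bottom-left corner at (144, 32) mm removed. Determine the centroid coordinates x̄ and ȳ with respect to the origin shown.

plate: A = 200 × 110 = 22000.00, centroid at (100.00, 55.00).
hole: A = −(37 × 21) = -777.00, centroid at (162.50, 42.50).
ΣA = 21223.00 mm²
ΣAx̄ = (22000.00)(100.00) + (-777.00)(162.50) = 2073737.50 mm³
ΣAȳ = (22000.00)(55.00) + (-777.00)(42.50) = 1176977.50 mm³
x̄ = 2073737.50 / 21223.00 = 97.71 mm
ȳ = 1176977.50 / 21223.00 = 55.46 mm

x̄ = 97.71 mm, ȳ = 55.46 mm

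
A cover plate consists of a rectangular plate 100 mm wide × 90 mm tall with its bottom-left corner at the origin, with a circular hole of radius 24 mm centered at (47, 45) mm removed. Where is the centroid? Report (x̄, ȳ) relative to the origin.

plate: A = 100 × 90 = 9000.00, centroid at (50.00, 45.00).
hole: A = −π·24² = -1809.56, centroid at (47.00, 45.00).
ΣA = 7190.44 mm²
ΣAx̄ = (9000.00)(50.00) + (-1809.56)(47.00) = 364950.80 mm³
ΣAȳ = (9000.00)(45.00) + (-1809.56)(45.00) = 323569.92 mm³
x̄ = 364950.80 / 7190.44 = 50.75 mm
ȳ = 323569.92 / 7190.44 = 45.00 mm

x̄ = 50.75 mm, ȳ = 45.00 mm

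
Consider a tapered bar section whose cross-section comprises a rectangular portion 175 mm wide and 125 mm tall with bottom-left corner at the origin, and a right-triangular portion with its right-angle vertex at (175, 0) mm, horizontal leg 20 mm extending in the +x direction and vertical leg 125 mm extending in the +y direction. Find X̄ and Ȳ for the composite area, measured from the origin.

rectangular portion: A = 175 × 125 = 21875.00, centroid at (87.50, 62.50).
triangular portion: A = ½·20·125 = 1250.00, centroid at (181.67, 41.67).
ΣA = 23125.00 mm²
ΣAX̄ = (21875.00)(87.50) + (1250.00)(181.67) = 2141145.83 mm³
ΣAȲ = (21875.00)(62.50) + (1250.00)(41.67) = 1419270.83 mm³
X̄ = 2141145.83 / 23125.00 = 92.59 mm
Ȳ = 1419270.83 / 23125.00 = 61.37 mm

X̄ = 92.59 mm, Ȳ = 61.37 mm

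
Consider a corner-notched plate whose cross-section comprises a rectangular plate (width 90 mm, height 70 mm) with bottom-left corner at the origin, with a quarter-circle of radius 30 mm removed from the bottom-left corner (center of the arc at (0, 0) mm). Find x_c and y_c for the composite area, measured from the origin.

x_c = 49.08 mm, y_c = 37.81 mm

plate: A = 90 × 70 = 6300.00, centroid at (45.00, 35.00).
removed quarter-circle: A = −¼π·30² = -706.86, centroid at (12.73, 12.73).
ΣA = 5593.14 mm², ΣAx_c = 274500.00 mm³, ΣAy_c = 211500.00 mm³.
x_c = 274500.00/5593.14 = 49.08 mm; y_c = 211500.00/5593.14 = 37.81 mm.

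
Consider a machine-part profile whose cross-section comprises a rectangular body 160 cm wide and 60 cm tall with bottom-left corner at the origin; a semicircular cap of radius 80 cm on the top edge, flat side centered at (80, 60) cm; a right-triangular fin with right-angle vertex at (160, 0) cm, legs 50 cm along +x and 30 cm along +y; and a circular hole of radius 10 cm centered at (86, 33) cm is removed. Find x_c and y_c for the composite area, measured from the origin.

x_c = 83.52 cm, y_c = 61.21 cm

rectangular body: A = 160 × 60 = 9600.00, centroid at (80.00, 30.00).
semicircular top: A = ½π·80² = 10053.10, centroid at (80.00, 93.95).
triangular fin: A = ½·50·30 = 750.00, centroid at (176.67, 10.00).
hole: A = −π·10² = -314.16, centroid at (86.00, 33.00).
ΣA = 20088.94 cm², ΣAx_c = 1677730.02 cm³, ΣAy_c = 1229651.87 cm³.
x_c = 1677730.02/20088.94 = 83.52 cm; y_c = 1229651.87/20088.94 = 61.21 cm.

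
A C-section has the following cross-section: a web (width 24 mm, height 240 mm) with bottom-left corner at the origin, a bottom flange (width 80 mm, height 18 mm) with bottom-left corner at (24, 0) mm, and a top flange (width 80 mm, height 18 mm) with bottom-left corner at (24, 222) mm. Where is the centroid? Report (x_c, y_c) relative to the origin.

Part | A | x̄ᵢ | ȳᵢ | A·x̄ᵢ | A·ȳᵢ
web | 5760.00 | 12.00 | 120.00 | 69120.00 | 691200.00
bottom flange | 1440.00 | 64.00 | 9.00 | 92160.00 | 12960.00
top flange | 1440.00 | 64.00 | 231.00 | 92160.00 | 332640.00
Σ | 8640.00 |  |  | 253440.00 | 1036800.00
x_c = 253440.00 / 8640.00 = 29.33 mm
y_c = 1036800.00 / 8640.00 = 120.00 mm

x_c = 29.33 mm, y_c = 120.00 mm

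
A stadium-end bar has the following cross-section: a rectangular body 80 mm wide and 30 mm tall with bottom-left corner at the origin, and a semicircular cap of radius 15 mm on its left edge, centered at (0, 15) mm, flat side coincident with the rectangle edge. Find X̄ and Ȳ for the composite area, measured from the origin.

Part | A | x̄ᵢ | ȳᵢ | A·x̄ᵢ | A·ȳᵢ
rectangular body | 2400.00 | 40.00 | 15.00 | 96000.00 | 36000.00
semicircular end | 353.43 | -6.37 | 15.00 | -2250.00 | 5301.44
Σ | 2753.43 |  |  | 93750.00 | 41301.44
X̄ = 93750.00 / 2753.43 = 34.05 mm
Ȳ = 41301.44 / 2753.43 = 15.00 mm

X̄ = 34.05 mm, Ȳ = 15.00 mm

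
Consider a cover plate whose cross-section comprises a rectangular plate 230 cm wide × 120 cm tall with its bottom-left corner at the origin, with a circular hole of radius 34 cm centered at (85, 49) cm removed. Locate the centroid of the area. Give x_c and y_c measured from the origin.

x_c = 119.55 cm, y_c = 61.67 cm

plate: A = 230 × 120 = 27600.00, centroid at (115.00, 60.00).
hole: A = −π·34² = -3631.68, centroid at (85.00, 49.00).
ΣA = 23968.32 cm², ΣAx_c = 2865307.11 cm³, ΣAy_c = 1478047.63 cm³.
x_c = 2865307.11/23968.32 = 119.55 cm; y_c = 1478047.63/23968.32 = 61.67 cm.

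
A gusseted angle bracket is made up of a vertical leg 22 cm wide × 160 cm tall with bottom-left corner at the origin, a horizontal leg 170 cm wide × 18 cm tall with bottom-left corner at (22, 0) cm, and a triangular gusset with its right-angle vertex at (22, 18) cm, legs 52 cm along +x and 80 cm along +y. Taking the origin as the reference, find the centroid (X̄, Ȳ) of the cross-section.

vertical leg: A = 22 × 160 = 3520.00, centroid at (11.00, 80.00).
horizontal leg: A = 170 × 18 = 3060.00, centroid at (107.00, 9.00).
gusset: A = ½·52·80 = 2080.00, centroid at (39.33, 44.67).
ΣA = 8660.00 cm², ΣAX̄ = 447953.33 cm³, ΣAȲ = 402046.67 cm³.
X̄ = 447953.33/8660.00 = 51.73 cm; Ȳ = 402046.67/8660.00 = 46.43 cm.

X̄ = 51.73 cm, Ȳ = 46.43 cm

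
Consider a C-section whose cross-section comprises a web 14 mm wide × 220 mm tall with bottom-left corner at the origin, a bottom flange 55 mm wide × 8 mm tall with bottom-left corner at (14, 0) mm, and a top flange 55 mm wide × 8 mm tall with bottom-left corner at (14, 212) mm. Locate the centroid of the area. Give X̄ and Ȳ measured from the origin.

Part | A | x̄ᵢ | ȳᵢ | A·x̄ᵢ | A·ȳᵢ
web | 3080.00 | 7.00 | 110.00 | 21560.00 | 338800.00
bottom flange | 440.00 | 41.50 | 4.00 | 18260.00 | 1760.00
top flange | 440.00 | 41.50 | 216.00 | 18260.00 | 95040.00
Σ | 3960.00 |  |  | 58080.00 | 435600.00
X̄ = 58080.00 / 3960.00 = 14.67 mm
Ȳ = 435600.00 / 3960.00 = 110.00 mm

X̄ = 14.67 mm, Ȳ = 110.00 mm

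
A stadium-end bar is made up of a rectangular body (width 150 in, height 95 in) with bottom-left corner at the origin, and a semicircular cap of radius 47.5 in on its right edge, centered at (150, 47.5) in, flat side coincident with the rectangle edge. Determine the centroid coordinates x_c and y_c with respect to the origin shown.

rectangular body: A = 150 × 95 = 14250.00, centroid at (75.00, 47.50).
semicircular end: A = ½π·47.5² = 3544.11, centroid at (170.16, 47.50).
ΣA = 17794.11 in², ΣAx_c = 1671814.30 in³, ΣAy_c = 845220.19 in³.
x_c = 1671814.30/17794.11 = 93.95 in; y_c = 845220.19/17794.11 = 47.50 in.

x_c = 93.95 in, y_c = 47.50 in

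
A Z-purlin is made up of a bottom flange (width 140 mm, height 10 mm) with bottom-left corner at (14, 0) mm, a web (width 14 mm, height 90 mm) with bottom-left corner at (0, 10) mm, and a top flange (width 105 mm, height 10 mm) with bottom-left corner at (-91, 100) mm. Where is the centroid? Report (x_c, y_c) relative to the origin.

bottom flange: A = 140 × 10 = 1400.00, centroid at (84.00, 5.00).
web: A = 14 × 90 = 1260.00, centroid at (7.00, 55.00).
top flange: A = 105 × 10 = 1050.00, centroid at (-38.50, 105.00).
ΣA = 3710.00 mm², ΣAx_c = 85995.00 mm³, ΣAy_c = 186550.00 mm³.
x_c = 85995.00/3710.00 = 23.18 mm; y_c = 186550.00/3710.00 = 50.28 mm.

x_c = 23.18 mm, y_c = 50.28 mm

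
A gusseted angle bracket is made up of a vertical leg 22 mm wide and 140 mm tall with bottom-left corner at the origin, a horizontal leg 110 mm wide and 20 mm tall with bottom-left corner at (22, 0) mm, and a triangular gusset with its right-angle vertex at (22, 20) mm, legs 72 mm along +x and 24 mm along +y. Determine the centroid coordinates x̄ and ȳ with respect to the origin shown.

vertical leg: A = 22 × 140 = 3080.00, centroid at (11.00, 70.00).
horizontal leg: A = 110 × 20 = 2200.00, centroid at (77.00, 10.00).
gusset: A = ½·72·24 = 864.00, centroid at (46.00, 28.00).
ΣA = 6144.00 mm², ΣAx̄ = 243024.00 mm³, ΣAȳ = 261792.00 mm³.
x̄ = 243024.00/6144.00 = 39.55 mm; ȳ = 261792.00/6144.00 = 42.61 mm.

x̄ = 39.55 mm, ȳ = 42.61 mm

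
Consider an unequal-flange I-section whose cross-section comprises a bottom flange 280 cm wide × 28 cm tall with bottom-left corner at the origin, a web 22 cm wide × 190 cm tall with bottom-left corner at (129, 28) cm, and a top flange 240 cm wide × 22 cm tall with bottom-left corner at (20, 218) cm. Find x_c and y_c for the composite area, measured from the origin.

x_c = 140.00 cm, y_c = 105.95 cm

bottom flange: A = 280 × 28 = 7840.00, centroid at (140.00, 14.00).
web: A = 22 × 190 = 4180.00, centroid at (140.00, 123.00).
top flange: A = 240 × 22 = 5280.00, centroid at (140.00, 229.00).
ΣA = 17300.00 cm², ΣAx_c = 2422000.00 cm³, ΣAy_c = 1833020.00 cm³.
x_c = 2422000.00/17300.00 = 140.00 cm; y_c = 1833020.00/17300.00 = 105.95 cm.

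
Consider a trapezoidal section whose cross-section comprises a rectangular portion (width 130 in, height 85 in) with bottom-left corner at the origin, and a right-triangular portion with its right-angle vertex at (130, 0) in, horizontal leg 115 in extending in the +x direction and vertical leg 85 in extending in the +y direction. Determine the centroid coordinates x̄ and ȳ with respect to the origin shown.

x̄ = 96.69 in, ȳ = 38.16 in

Part | A | x̄ᵢ | ȳᵢ | A·x̄ᵢ | A·ȳᵢ
rectangular portion | 11050.00 | 65.00 | 42.50 | 718250.00 | 469625.00
triangular portion | 4887.50 | 168.33 | 28.33 | 822729.17 | 138479.17
Σ | 15937.50 |  |  | 1540979.17 | 608104.17
x̄ = 1540979.17 / 15937.50 = 96.69 in
ȳ = 608104.17 / 15937.50 = 38.16 in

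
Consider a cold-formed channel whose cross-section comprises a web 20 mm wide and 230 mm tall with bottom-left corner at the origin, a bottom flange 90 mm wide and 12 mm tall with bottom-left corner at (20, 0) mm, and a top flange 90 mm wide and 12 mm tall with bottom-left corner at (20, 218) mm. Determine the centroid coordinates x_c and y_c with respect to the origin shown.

x_c = 27.57 mm, y_c = 115.00 mm

web: A = 20 × 230 = 4600.00, centroid at (10.00, 115.00).
bottom flange: A = 90 × 12 = 1080.00, centroid at (65.00, 6.00).
top flange: A = 90 × 12 = 1080.00, centroid at (65.00, 224.00).
ΣA = 6760.00 mm², ΣAx_c = 186400.00 mm³, ΣAy_c = 777400.00 mm³.
x_c = 186400.00/6760.00 = 27.57 mm; y_c = 777400.00/6760.00 = 115.00 mm.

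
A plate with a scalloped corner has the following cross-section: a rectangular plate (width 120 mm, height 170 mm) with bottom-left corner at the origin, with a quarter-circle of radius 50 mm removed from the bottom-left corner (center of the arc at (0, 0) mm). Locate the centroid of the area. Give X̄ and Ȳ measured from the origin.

X̄ = 64.13 mm, Ȳ = 91.79 mm

Part | A | x̄ᵢ | ȳᵢ | A·x̄ᵢ | A·ȳᵢ
plate | 20400.00 | 60.00 | 85.00 | 1224000.00 | 1734000.00
removed quarter-circle | -1963.50 | 21.22 | 21.22 | -41666.67 | -41666.67
Σ | 18436.50 |  |  | 1182333.33 | 1692333.33
X̄ = 1182333.33 / 18436.50 = 64.13 mm
Ȳ = 1692333.33 / 18436.50 = 91.79 mm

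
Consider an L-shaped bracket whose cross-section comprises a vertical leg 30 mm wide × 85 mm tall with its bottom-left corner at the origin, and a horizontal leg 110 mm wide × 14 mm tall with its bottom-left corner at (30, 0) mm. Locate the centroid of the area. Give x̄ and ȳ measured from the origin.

x̄ = 41.36 mm, ȳ = 29.13 mm

vertical leg: A = 30 × 85 = 2550.00, centroid at (15.00, 42.50).
horizontal leg: A = 110 × 14 = 1540.00, centroid at (85.00, 7.00).
ΣA = 4090.00 mm²
ΣAx̄ = (2550.00)(15.00) + (1540.00)(85.00) = 169150.00 mm³
ΣAȳ = (2550.00)(42.50) + (1540.00)(7.00) = 119155.00 mm³
x̄ = 169150.00 / 4090.00 = 41.36 mm
ȳ = 119155.00 / 4090.00 = 29.13 mm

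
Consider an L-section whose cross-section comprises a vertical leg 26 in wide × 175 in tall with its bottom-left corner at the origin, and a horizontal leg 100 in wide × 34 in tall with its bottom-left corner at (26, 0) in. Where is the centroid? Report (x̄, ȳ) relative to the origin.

x̄ = 39.94 in, ȳ = 57.35 in

vertical leg: A = 26 × 175 = 4550.00, centroid at (13.00, 87.50).
horizontal leg: A = 100 × 34 = 3400.00, centroid at (76.00, 17.00).
ΣA = 7950.00 in²
ΣAx̄ = (4550.00)(13.00) + (3400.00)(76.00) = 317550.00 in³
ΣAȳ = (4550.00)(87.50) + (3400.00)(17.00) = 455925.00 in³
x̄ = 317550.00 / 7950.00 = 39.94 in
ȳ = 455925.00 / 7950.00 = 57.35 in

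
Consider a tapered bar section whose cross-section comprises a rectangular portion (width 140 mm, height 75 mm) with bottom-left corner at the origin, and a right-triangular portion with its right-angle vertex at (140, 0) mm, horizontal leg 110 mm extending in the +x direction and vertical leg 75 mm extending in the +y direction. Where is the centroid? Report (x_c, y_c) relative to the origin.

rectangular portion: A = 140 × 75 = 10500.00, centroid at (70.00, 37.50).
triangular portion: A = ½·110·75 = 4125.00, centroid at (176.67, 25.00).
ΣA = 14625.00 mm²
ΣAx_c = (10500.00)(70.00) + (4125.00)(176.67) = 1463750.00 mm³
ΣAy_c = (10500.00)(37.50) + (4125.00)(25.00) = 496875.00 mm³
x_c = 1463750.00 / 14625.00 = 100.09 mm
y_c = 496875.00 / 14625.00 = 33.97 mm

x_c = 100.09 mm, y_c = 33.97 mm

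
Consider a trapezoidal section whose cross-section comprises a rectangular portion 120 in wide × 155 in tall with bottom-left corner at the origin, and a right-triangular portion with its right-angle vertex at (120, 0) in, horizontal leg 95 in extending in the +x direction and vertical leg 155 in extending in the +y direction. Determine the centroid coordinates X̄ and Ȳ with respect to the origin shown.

X̄ = 86.00 in, Ȳ = 70.17 in

rectangular portion: A = 120 × 155 = 18600.00, centroid at (60.00, 77.50).
triangular portion: A = ½·95·155 = 7362.50, centroid at (151.67, 51.67).
ΣA = 25962.50 in², ΣAX̄ = 2232645.83 in³, ΣAȲ = 1821895.83 in³.
X̄ = 2232645.83/25962.50 = 86.00 in; Ȳ = 1821895.83/25962.50 = 70.17 in.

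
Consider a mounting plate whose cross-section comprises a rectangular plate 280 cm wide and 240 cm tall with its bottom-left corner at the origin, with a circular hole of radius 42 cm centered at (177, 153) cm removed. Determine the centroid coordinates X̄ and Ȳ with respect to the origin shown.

X̄ = 136.67 cm, Ȳ = 117.03 cm

plate: A = 280 × 240 = 67200.00, centroid at (140.00, 120.00).
hole: A = −π·42² = -5541.77, centroid at (177.00, 153.00).
ΣA = 61658.23 cm²
ΣAX̄ = (67200.00)(140.00) + (-5541.77)(177.00) = 8427106.81 cm³
ΣAȲ = (67200.00)(120.00) + (-5541.77)(153.00) = 7216109.28 cm³
X̄ = 8427106.81 / 61658.23 = 136.67 cm
Ȳ = 7216109.28 / 61658.23 = 117.03 cm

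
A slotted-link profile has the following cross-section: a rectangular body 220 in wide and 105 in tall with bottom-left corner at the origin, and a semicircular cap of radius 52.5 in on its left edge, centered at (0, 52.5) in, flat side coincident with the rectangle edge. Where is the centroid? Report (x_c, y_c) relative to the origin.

x_c = 89.12 in, y_c = 52.50 in

rectangular body: A = 220 × 105 = 23100.00, centroid at (110.00, 52.50).
semicircular end: A = ½π·52.5² = 4329.51, centroid at (-22.28, 52.50).
ΣA = 27429.51 in²
ΣAx_c = (23100.00)(110.00) + (4329.51)(-22.28) = 2444531.25 in³
ΣAy_c = (23100.00)(52.50) + (4329.51)(52.50) = 1440049.14 in³
x_c = 2444531.25 / 27429.51 = 89.12 in
y_c = 1440049.14 / 27429.51 = 52.50 in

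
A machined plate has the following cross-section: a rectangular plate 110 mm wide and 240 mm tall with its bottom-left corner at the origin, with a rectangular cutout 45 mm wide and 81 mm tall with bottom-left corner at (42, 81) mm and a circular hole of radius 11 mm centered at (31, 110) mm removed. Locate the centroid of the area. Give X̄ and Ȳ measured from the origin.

plate: A = 110 × 240 = 26400.00, centroid at (55.00, 120.00).
hole 1: A = −(45 × 81) = -3645.00, centroid at (64.50, 121.50).
hole 2: A = −π·11² = -380.13, centroid at (31.00, 110.00).
ΣA = 22374.87 mm²
ΣAX̄ = (26400.00)(55.00) + (-3645.00)(64.50) + (-380.13)(31.00) = 1205113.39 mm³
ΣAȲ = (26400.00)(120.00) + (-3645.00)(121.50) + (-380.13)(110.00) = 2683317.90 mm³
X̄ = 1205113.39 / 22374.87 = 53.86 mm
Ȳ = 2683317.90 / 22374.87 = 119.93 mm

X̄ = 53.86 mm, Ȳ = 119.93 mm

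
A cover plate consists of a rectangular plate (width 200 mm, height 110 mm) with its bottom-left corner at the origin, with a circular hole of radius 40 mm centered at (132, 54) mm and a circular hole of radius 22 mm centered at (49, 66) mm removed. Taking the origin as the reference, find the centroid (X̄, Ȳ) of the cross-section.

plate: A = 200 × 110 = 22000.00, centroid at (100.00, 55.00).
hole 1: A = −π·40² = -5026.55, centroid at (132.00, 54.00).
hole 2: A = −π·22² = -1520.53, centroid at (49.00, 66.00).
ΣA = 15452.92 mm², ΣAX̄ = 1461989.62 mm³, ΣAȲ = 838211.36 mm³.
X̄ = 1461989.62/15452.92 = 94.61 mm; Ȳ = 838211.36/15452.92 = 54.24 mm.

X̄ = 94.61 mm, Ȳ = 54.24 mm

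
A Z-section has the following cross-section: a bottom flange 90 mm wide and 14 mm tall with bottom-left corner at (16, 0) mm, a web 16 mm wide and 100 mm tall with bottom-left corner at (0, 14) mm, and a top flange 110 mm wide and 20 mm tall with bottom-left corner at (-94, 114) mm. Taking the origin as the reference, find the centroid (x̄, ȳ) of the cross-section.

x̄ = 0.76 mm, ȳ = 75.89 mm

bottom flange: A = 90 × 14 = 1260.00, centroid at (61.00, 7.00).
web: A = 16 × 100 = 1600.00, centroid at (8.00, 64.00).
top flange: A = 110 × 20 = 2200.00, centroid at (-39.00, 124.00).
ΣA = 5060.00 mm², ΣAx̄ = 3860.00 mm³, ΣAȳ = 384020.00 mm³.
x̄ = 3860.00/5060.00 = 0.76 mm; ȳ = 384020.00/5060.00 = 75.89 mm.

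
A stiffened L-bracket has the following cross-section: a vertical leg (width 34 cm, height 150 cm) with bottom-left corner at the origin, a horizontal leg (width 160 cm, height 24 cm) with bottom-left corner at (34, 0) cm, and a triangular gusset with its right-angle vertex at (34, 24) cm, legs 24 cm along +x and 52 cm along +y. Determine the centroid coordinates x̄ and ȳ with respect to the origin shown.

x̄ = 57.58 cm, ȳ = 47.51 cm

Part | A | x̄ᵢ | ȳᵢ | A·x̄ᵢ | A·ȳᵢ
vertical leg | 5100.00 | 17.00 | 75.00 | 86700.00 | 382500.00
horizontal leg | 3840.00 | 114.00 | 12.00 | 437760.00 | 46080.00
gusset | 624.00 | 42.00 | 41.33 | 26208.00 | 25792.00
Σ | 9564.00 |  |  | 550668.00 | 454372.00
x̄ = 550668.00 / 9564.00 = 57.58 cm
ȳ = 454372.00 / 9564.00 = 47.51 cm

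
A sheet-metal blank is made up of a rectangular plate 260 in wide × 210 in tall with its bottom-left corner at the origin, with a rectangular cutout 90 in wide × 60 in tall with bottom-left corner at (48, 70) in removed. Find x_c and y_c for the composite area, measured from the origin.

Part | A | x̄ᵢ | ȳᵢ | A·x̄ᵢ | A·ȳᵢ
plate | 54600.00 | 130.00 | 105.00 | 7098000.00 | 5733000.00
hole | -5400.00 | 93.00 | 100.00 | -502200.00 | -540000.00
Σ | 49200.00 |  |  | 6595800.00 | 5193000.00
x_c = 6595800.00 / 49200.00 = 134.06 in
y_c = 5193000.00 / 49200.00 = 105.55 in

x_c = 134.06 in, y_c = 105.55 in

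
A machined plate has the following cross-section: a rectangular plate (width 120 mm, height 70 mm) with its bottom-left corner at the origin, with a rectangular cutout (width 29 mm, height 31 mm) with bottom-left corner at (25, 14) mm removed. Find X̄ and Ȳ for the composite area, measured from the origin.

X̄ = 62.46 mm, Ȳ = 35.66 mm

plate: A = 120 × 70 = 8400.00, centroid at (60.00, 35.00).
hole: A = −(29 × 31) = -899.00, centroid at (39.50, 29.50).
ΣA = 7501.00 mm², ΣAX̄ = 468489.50 mm³, ΣAȲ = 267479.50 mm³.
X̄ = 468489.50/7501.00 = 62.46 mm; Ȳ = 267479.50/7501.00 = 35.66 mm.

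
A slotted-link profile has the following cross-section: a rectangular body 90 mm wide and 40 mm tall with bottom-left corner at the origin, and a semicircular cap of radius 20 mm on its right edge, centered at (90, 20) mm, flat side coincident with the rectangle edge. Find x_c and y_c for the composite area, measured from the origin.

x_c = 52.95 mm, y_c = 20.00 mm

rectangular body: A = 90 × 40 = 3600.00, centroid at (45.00, 20.00).
semicircular end: A = ½π·20² = 628.32, centroid at (98.49, 20.00).
ΣA = 4228.32 mm², ΣAx_c = 223882.00 mm³, ΣAy_c = 84566.37 mm³.
x_c = 223882.00/4228.32 = 52.95 mm; y_c = 84566.37/4228.32 = 20.00 mm.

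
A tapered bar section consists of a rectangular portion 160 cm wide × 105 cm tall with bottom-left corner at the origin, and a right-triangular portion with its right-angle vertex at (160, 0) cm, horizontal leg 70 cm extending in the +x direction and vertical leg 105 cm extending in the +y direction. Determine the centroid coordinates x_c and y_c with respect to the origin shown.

rectangular portion: A = 160 × 105 = 16800.00, centroid at (80.00, 52.50).
triangular portion: A = ½·70·105 = 3675.00, centroid at (183.33, 35.00).
ΣA = 20475.00 cm², ΣAx_c = 2017750.00 cm³, ΣAy_c = 1010625.00 cm³.
x_c = 2017750.00/20475.00 = 98.55 cm; y_c = 1010625.00/20475.00 = 49.36 cm.

x_c = 98.55 cm, y_c = 49.36 cm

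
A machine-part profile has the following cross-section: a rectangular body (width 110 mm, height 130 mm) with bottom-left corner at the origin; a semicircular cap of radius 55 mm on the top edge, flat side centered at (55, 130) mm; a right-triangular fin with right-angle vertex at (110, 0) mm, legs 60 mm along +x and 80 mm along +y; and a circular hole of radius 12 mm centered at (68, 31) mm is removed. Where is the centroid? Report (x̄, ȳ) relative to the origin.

x̄ = 63.29 mm, ȳ = 81.34 mm

rectangular body: A = 110 × 130 = 14300.00, centroid at (55.00, 65.00).
semicircular top: A = ½π·55² = 4751.66, centroid at (55.00, 153.34).
triangular fin: A = ½·60·80 = 2400.00, centroid at (130.00, 26.67).
hole: A = −π·12² = -452.39, centroid at (68.00, 31.00).
ΣA = 20999.27 mm²
ΣAx̄ = (14300.00)(55.00) + (4751.66)(55.00) + (2400.00)(130.00) + (-452.39)(68.00) = 1329078.76 mm³
ΣAȳ = (14300.00)(65.00) + (4751.66)(153.34) + (2400.00)(26.67) + (-452.39)(31.00) = 1708108.25 mm³
x̄ = 1329078.76 / 20999.27 = 63.29 mm
ȳ = 1708108.25 / 20999.27 = 81.34 mm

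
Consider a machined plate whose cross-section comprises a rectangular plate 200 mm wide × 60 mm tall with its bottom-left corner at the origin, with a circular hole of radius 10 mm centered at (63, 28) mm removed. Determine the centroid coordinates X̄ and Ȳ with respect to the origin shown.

plate: A = 200 × 60 = 12000.00, centroid at (100.00, 30.00).
hole: A = −π·10² = -314.16, centroid at (63.00, 28.00).
ΣA = 11685.84 mm², ΣAX̄ = 1180207.97 mm³, ΣAȲ = 351203.54 mm³.
X̄ = 1180207.97/11685.84 = 100.99 mm; Ȳ = 351203.54/11685.84 = 30.05 mm.

X̄ = 100.99 mm, Ȳ = 30.05 mm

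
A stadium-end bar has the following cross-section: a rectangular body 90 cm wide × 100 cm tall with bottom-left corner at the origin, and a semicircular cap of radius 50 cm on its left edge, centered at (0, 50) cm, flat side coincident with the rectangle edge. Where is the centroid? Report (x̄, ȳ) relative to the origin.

rectangular body: A = 90 × 100 = 9000.00, centroid at (45.00, 50.00).
semicircular end: A = ½π·50² = 3926.99, centroid at (-21.22, 50.00).
ΣA = 12926.99 cm²
ΣAx̄ = (9000.00)(45.00) + (3926.99)(-21.22) = 321666.67 cm³
ΣAȳ = (9000.00)(50.00) + (3926.99)(50.00) = 646349.54 cm³
x̄ = 321666.67 / 12926.99 = 24.88 cm
ȳ = 646349.54 / 12926.99 = 50.00 cm

x̄ = 24.88 cm, ȳ = 50.00 cm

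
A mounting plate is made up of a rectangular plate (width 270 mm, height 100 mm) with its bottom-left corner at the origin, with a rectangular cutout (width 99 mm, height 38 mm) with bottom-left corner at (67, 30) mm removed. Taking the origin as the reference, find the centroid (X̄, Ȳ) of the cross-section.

plate: A = 270 × 100 = 27000.00, centroid at (135.00, 50.00).
hole: A = −(99 × 38) = -3762.00, centroid at (116.50, 49.00).
ΣA = 23238.00 mm²
ΣAX̄ = (27000.00)(135.00) + (-3762.00)(116.50) = 3206727.00 mm³
ΣAȲ = (27000.00)(50.00) + (-3762.00)(49.00) = 1165662.00 mm³
X̄ = 3206727.00 / 23238.00 = 137.99 mm
Ȳ = 1165662.00 / 23238.00 = 50.16 mm

X̄ = 137.99 mm, Ȳ = 50.16 mm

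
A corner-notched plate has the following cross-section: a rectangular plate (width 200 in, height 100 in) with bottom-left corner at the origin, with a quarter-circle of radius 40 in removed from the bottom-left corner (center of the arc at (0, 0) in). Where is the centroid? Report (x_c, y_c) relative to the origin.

plate: A = 200 × 100 = 20000.00, centroid at (100.00, 50.00).
removed quarter-circle: A = −¼π·40² = -1256.64, centroid at (16.98, 16.98).
ΣA = 18743.36 in²
ΣAx_c = (20000.00)(100.00) + (-1256.64)(16.98) = 1978666.67 in³
ΣAy_c = (20000.00)(50.00) + (-1256.64)(16.98) = 978666.67 in³
x_c = 1978666.67 / 18743.36 = 105.57 in
y_c = 978666.67 / 18743.36 = 52.21 in

x_c = 105.57 in, y_c = 52.21 in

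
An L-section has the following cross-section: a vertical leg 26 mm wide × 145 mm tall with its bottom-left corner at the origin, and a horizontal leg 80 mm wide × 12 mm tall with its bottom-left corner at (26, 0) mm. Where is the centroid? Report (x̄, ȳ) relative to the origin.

vertical leg: A = 26 × 145 = 3770.00, centroid at (13.00, 72.50).
horizontal leg: A = 80 × 12 = 960.00, centroid at (66.00, 6.00).
ΣA = 4730.00 mm², ΣAx̄ = 112370.00 mm³, ΣAȳ = 279085.00 mm³.
x̄ = 112370.00/4730.00 = 23.76 mm; ȳ = 279085.00/4730.00 = 59.00 mm.

x̄ = 23.76 mm, ȳ = 59.00 mm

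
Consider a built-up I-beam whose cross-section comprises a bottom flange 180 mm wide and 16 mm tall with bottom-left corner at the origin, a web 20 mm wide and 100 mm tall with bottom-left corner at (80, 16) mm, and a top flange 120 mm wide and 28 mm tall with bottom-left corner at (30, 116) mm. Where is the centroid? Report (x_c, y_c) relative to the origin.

x_c = 90.00 mm, y_c = 71.83 mm

bottom flange: A = 180 × 16 = 2880.00, centroid at (90.00, 8.00).
web: A = 20 × 100 = 2000.00, centroid at (90.00, 66.00).
top flange: A = 120 × 28 = 3360.00, centroid at (90.00, 130.00).
ΣA = 8240.00 mm²
ΣAx_c = (2880.00)(90.00) + (2000.00)(90.00) + (3360.00)(90.00) = 741600.00 mm³
ΣAy_c = (2880.00)(8.00) + (2000.00)(66.00) + (3360.00)(130.00) = 591840.00 mm³
x_c = 741600.00 / 8240.00 = 90.00 mm
y_c = 591840.00 / 8240.00 = 71.83 mm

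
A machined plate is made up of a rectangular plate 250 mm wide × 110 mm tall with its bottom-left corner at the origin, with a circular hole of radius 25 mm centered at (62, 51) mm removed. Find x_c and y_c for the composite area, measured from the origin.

x_c = 129.84 mm, y_c = 55.31 mm

Part | A | x̄ᵢ | ȳᵢ | A·x̄ᵢ | A·ȳᵢ
plate | 27500.00 | 125.00 | 55.00 | 3437500.00 | 1512500.00
hole | -1963.50 | 62.00 | 51.00 | -121736.72 | -100138.27
Σ | 25536.50 |  |  | 3315763.28 | 1412361.73
x_c = 3315763.28 / 25536.50 = 129.84 mm
y_c = 1412361.73 / 25536.50 = 55.31 mm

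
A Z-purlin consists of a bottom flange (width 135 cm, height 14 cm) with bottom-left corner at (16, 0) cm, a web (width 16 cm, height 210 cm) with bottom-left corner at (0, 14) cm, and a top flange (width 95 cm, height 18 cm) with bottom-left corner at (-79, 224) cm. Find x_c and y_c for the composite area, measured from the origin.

bottom flange: A = 135 × 14 = 1890.00, centroid at (83.50, 7.00).
web: A = 16 × 210 = 3360.00, centroid at (8.00, 119.00).
top flange: A = 95 × 18 = 1710.00, centroid at (-31.50, 233.00).
ΣA = 6960.00 cm², ΣAx_c = 130830.00 cm³, ΣAy_c = 811500.00 cm³.
x_c = 130830.00/6960.00 = 18.80 cm; y_c = 811500.00/6960.00 = 116.59 cm.

x_c = 18.80 cm, y_c = 116.59 cm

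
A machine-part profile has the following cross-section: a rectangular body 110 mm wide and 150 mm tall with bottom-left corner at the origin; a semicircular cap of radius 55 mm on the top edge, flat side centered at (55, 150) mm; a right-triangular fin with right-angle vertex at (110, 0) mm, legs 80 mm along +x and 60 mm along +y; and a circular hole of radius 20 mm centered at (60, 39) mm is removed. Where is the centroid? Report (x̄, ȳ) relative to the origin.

x̄ = 63.47 mm, ȳ = 91.99 mm

Part | A | x̄ᵢ | ȳᵢ | A·x̄ᵢ | A·ȳᵢ
rectangular body | 16500.00 | 55.00 | 75.00 | 907500.00 | 1237500.00
semicircular top | 4751.66 | 55.00 | 173.34 | 261341.24 | 823665.50
triangular fin | 2400.00 | 136.67 | 20.00 | 328000.00 | 48000.00
hole | -1256.64 | 60.00 | 39.00 | -75398.22 | -49008.85
Σ | 22395.02 |  |  | 1421443.02 | 2060156.65
x̄ = 1421443.02 / 22395.02 = 63.47 mm
ȳ = 2060156.65 / 22395.02 = 91.99 mm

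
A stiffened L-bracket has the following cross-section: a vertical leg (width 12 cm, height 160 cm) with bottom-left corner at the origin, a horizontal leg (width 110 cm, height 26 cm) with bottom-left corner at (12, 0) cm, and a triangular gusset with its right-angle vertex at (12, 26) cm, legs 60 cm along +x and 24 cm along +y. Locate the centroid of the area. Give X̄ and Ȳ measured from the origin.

vertical leg: A = 12 × 160 = 1920.00, centroid at (6.00, 80.00).
horizontal leg: A = 110 × 26 = 2860.00, centroid at (67.00, 13.00).
gusset: A = ½·60·24 = 720.00, centroid at (32.00, 34.00).
ΣA = 5500.00 cm²
ΣAX̄ = (1920.00)(6.00) + (2860.00)(67.00) + (720.00)(32.00) = 226180.00 cm³
ΣAȲ = (1920.00)(80.00) + (2860.00)(13.00) + (720.00)(34.00) = 215260.00 cm³
X̄ = 226180.00 / 5500.00 = 41.12 cm
Ȳ = 215260.00 / 5500.00 = 39.14 cm

X̄ = 41.12 cm, Ȳ = 39.14 cm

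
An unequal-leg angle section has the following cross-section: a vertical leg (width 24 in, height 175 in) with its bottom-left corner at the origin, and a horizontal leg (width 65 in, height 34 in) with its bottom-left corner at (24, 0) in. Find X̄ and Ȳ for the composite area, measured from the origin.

X̄ = 27.34 in, Ȳ = 63.19 in

vertical leg: A = 24 × 175 = 4200.00, centroid at (12.00, 87.50).
horizontal leg: A = 65 × 34 = 2210.00, centroid at (56.50, 17.00).
ΣA = 6410.00 in², ΣAX̄ = 175265.00 in³, ΣAȲ = 405070.00 in³.
X̄ = 175265.00/6410.00 = 27.34 in; Ȳ = 405070.00/6410.00 = 63.19 in.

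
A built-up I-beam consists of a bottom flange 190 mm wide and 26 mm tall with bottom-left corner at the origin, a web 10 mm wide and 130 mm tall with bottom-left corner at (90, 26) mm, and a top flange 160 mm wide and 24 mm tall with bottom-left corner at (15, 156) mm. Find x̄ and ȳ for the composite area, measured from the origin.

Part | A | x̄ᵢ | ȳᵢ | A·x̄ᵢ | A·ȳᵢ
bottom flange | 4940.00 | 95.00 | 13.00 | 469300.00 | 64220.00
web | 1300.00 | 95.00 | 91.00 | 123500.00 | 118300.00
top flange | 3840.00 | 95.00 | 168.00 | 364800.00 | 645120.00
Σ | 10080.00 |  |  | 957600.00 | 827640.00
x̄ = 957600.00 / 10080.00 = 95.00 mm
ȳ = 827640.00 / 10080.00 = 82.11 mm

x̄ = 95.00 mm, ȳ = 82.11 mm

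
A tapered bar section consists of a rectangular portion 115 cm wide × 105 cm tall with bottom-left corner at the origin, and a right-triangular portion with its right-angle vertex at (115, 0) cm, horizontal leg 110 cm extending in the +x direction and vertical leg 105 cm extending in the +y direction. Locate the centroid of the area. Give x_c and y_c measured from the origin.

rectangular portion: A = 115 × 105 = 12075.00, centroid at (57.50, 52.50).
triangular portion: A = ½·110·105 = 5775.00, centroid at (151.67, 35.00).
ΣA = 17850.00 cm², ΣAx_c = 1570187.50 cm³, ΣAy_c = 836062.50 cm³.
x_c = 1570187.50/17850.00 = 87.97 cm; y_c = 836062.50/17850.00 = 46.84 cm.

x_c = 87.97 cm, y_c = 46.84 cm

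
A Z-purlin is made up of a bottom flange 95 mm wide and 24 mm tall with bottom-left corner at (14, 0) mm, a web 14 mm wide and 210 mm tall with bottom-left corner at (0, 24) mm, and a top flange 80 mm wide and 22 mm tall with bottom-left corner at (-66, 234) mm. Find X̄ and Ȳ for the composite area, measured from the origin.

X̄ = 16.48 mm, Ȳ = 120.03 mm

Part | A | x̄ᵢ | ȳᵢ | A·x̄ᵢ | A·ȳᵢ
bottom flange | 2280.00 | 61.50 | 12.00 | 140220.00 | 27360.00
web | 2940.00 | 7.00 | 129.00 | 20580.00 | 379260.00
top flange | 1760.00 | -26.00 | 245.00 | -45760.00 | 431200.00
Σ | 6980.00 |  |  | 115040.00 | 837820.00
X̄ = 115040.00 / 6980.00 = 16.48 mm
Ȳ = 837820.00 / 6980.00 = 120.03 mm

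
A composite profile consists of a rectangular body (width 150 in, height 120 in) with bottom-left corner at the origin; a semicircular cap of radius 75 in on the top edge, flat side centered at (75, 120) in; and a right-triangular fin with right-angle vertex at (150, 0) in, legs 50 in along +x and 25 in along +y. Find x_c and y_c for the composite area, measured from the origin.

x_c = 77.09 in, y_c = 88.37 in

rectangular body: A = 150 × 120 = 18000.00, centroid at (75.00, 60.00).
semicircular top: A = ½π·75² = 8835.73, centroid at (75.00, 151.83).
triangular fin: A = ½·50·25 = 625.00, centroid at (166.67, 8.33).
ΣA = 27460.73 in², ΣAx_c = 2116846.37 in³, ΣAy_c = 2426745.85 in³.
x_c = 2116846.37/27460.73 = 77.09 in; y_c = 2426745.85/27460.73 = 88.37 in.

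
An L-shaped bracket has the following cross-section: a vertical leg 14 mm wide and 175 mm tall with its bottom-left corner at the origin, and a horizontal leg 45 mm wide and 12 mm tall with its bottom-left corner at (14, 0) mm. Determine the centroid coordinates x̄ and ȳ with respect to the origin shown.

vertical leg: A = 14 × 175 = 2450.00, centroid at (7.00, 87.50).
horizontal leg: A = 45 × 12 = 540.00, centroid at (36.50, 6.00).
ΣA = 2990.00 mm², ΣAx̄ = 36860.00 mm³, ΣAȳ = 217615.00 mm³.
x̄ = 36860.00/2990.00 = 12.33 mm; ȳ = 217615.00/2990.00 = 72.78 mm.

x̄ = 12.33 mm, ȳ = 72.78 mm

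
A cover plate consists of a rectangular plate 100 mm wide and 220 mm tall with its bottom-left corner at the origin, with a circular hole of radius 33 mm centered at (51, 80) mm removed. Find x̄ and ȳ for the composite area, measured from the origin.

Part | A | x̄ᵢ | ȳᵢ | A·x̄ᵢ | A·ȳᵢ
plate | 22000.00 | 50.00 | 110.00 | 1100000.00 | 2420000.00
hole | -3421.19 | 51.00 | 80.00 | -174480.91 | -273695.55
Σ | 18578.81 |  |  | 925519.09 | 2146304.45
x̄ = 925519.09 / 18578.81 = 49.82 mm
ȳ = 2146304.45 / 18578.81 = 115.52 mm

x̄ = 49.82 mm, ȳ = 115.52 mm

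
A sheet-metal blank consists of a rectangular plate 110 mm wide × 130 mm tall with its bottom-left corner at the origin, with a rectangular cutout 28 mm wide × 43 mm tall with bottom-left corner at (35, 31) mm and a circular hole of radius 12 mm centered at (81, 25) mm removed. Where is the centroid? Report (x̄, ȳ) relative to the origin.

x̄ = 54.64 mm, ȳ = 67.62 mm

plate: A = 110 × 130 = 14300.00, centroid at (55.00, 65.00).
hole 1: A = −(28 × 43) = -1204.00, centroid at (49.00, 52.50).
hole 2: A = −π·12² = -452.39, centroid at (81.00, 25.00).
ΣA = 12643.61 mm², ΣAx̄ = 690860.46 mm³, ΣAȳ = 854980.27 mm³.
x̄ = 690860.46/12643.61 = 54.64 mm; ȳ = 854980.27/12643.61 = 67.62 mm.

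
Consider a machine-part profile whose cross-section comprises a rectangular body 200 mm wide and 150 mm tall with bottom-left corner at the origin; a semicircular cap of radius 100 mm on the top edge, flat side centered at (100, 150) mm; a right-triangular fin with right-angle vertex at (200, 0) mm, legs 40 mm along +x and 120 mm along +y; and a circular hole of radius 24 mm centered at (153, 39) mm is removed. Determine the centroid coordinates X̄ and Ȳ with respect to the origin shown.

rectangular body: A = 200 × 150 = 30000.00, centroid at (100.00, 75.00).
semicircular top: A = ½π·100² = 15707.96, centroid at (100.00, 192.44).
triangular fin: A = ½·40·120 = 2400.00, centroid at (213.33, 40.00).
hole: A = −π·24² = -1809.56, centroid at (153.00, 39.00).
ΣA = 46298.41 mm²
ΣAX̄ = (30000.00)(100.00) + (15707.96)(100.00) + (2400.00)(213.33) + (-1809.56)(153.00) = 4805934.05 mm³
ΣAȲ = (30000.00)(75.00) + (15707.96)(192.44) + (2400.00)(40.00) + (-1809.56)(39.00) = 5298288.42 mm³
X̄ = 4805934.05 / 46298.41 = 103.80 mm
Ȳ = 5298288.42 / 46298.41 = 114.44 mm

X̄ = 103.80 mm, Ȳ = 114.44 mm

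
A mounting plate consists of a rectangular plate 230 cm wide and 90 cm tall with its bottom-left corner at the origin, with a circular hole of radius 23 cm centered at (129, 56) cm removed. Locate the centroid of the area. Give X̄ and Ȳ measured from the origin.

X̄ = 113.78 cm, Ȳ = 44.04 cm

Part | A | x̄ᵢ | ȳᵢ | A·x̄ᵢ | A·ȳᵢ
plate | 20700.00 | 115.00 | 45.00 | 2380500.00 | 931500.00
hole | -1661.90 | 129.00 | 56.00 | -214385.42 | -93066.54
Σ | 19038.10 |  |  | 2166114.58 | 838433.46
X̄ = 2166114.58 / 19038.10 = 113.78 cm
Ȳ = 838433.46 / 19038.10 = 44.04 cm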